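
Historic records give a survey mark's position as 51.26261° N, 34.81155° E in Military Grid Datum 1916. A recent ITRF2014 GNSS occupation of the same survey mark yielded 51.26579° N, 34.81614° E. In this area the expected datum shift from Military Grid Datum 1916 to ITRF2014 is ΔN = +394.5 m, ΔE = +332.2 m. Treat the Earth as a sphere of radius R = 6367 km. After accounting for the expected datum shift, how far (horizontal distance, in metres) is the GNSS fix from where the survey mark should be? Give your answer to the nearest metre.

Observed coordinate differences: Δφ = +0.00318°, Δλ = +0.00459°.
Converting to metres (1° lat = 111125 m, cos φ = 0.625752): observed ΔN = 353.4 m, observed ΔE = 319.2 m.
Subtracting the expected shift leaves a residual of 353.4 − (394.5) = -41.1 m north and 319.2 − (332.2) = -13.0 m east.
Residual distance = √((-41.1)² + (-13.0)²) = 43.1 m.

43 m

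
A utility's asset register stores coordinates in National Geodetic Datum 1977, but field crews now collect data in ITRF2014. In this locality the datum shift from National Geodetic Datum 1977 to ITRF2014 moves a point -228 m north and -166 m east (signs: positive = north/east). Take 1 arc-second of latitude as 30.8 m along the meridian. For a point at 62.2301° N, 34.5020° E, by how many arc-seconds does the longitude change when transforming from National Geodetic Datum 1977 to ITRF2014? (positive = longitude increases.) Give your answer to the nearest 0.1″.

At latitude 62.2301°, cos φ = 0.465922.
1″ of longitude at this latitude = 30.80 × cos φ = 14.3504 m, so Δλ = -166.0 / 14.3504 = -11.568″.

Δλ = -11.6″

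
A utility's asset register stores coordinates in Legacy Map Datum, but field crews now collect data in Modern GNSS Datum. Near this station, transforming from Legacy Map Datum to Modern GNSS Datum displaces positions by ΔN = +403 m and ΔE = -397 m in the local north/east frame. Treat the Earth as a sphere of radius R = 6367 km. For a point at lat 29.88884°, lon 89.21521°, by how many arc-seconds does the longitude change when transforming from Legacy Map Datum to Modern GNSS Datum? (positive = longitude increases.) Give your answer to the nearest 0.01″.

Δλ = -14.83″

At latitude 29.88884°, cos φ = 0.866994.
One radian of longitude at latitude φ spans R cos φ, so Δλ = ΔE / (R cos φ) = -397.0 / (6367000 × 0.866994) = -7.1918e-05 rad = -14.834″.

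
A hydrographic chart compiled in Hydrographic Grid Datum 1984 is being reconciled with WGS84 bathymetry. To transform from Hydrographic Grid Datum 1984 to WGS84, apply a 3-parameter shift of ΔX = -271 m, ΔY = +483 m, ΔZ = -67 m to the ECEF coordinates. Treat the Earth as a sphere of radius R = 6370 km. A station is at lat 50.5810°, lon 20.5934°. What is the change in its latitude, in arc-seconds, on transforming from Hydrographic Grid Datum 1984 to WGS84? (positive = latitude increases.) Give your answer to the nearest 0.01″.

Δφ = 0.72″

sin φ = 0.772523, cos φ = 0.634987, sin λ = 0.351734, cos λ = 0.936100.
North component: ΔN = −sin φ cos λ·ΔX − sin φ sin λ·ΔY + cos φ·ΔZ = −(0.772523)(0.936100)(-271) − (0.772523)(0.351734)(483) + (0.634987)(-67) = 22.19 m.
1° of latitude spans πR/180 = 111177 m, so Δφ = 22.19 / 111177 × 3600 = 0.719″.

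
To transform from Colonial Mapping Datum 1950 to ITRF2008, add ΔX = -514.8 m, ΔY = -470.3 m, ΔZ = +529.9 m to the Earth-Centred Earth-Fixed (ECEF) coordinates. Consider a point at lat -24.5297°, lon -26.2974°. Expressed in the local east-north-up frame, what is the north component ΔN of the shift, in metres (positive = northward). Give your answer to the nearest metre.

The local north axis is (−sin φ cos λ, −sin φ sin λ, cos φ), giving ΔN = -191.608 + 86.503 + 482.075 = 376.97 m.

ΔN = 377 m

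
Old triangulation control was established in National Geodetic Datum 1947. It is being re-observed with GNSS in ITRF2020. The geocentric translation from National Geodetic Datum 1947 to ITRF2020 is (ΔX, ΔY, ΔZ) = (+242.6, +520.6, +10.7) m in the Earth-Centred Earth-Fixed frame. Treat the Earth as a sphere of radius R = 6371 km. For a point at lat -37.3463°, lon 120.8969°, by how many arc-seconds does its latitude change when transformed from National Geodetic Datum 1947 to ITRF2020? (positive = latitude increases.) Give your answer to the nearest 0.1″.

sin φ = -0.606631, cos φ = 0.794984, sin λ = 0.858093, cos λ = -0.513495.
North component: ΔN = −sin φ cos λ·ΔX − sin φ sin λ·ΔY + cos φ·ΔZ = −(-0.606631)(-0.513495)(242.6) − (-0.606631)(0.858093)(520.6) + (0.794984)(10.7) = 203.93 m.
1° of latitude spans πR/180 = 111195 m, so Δφ = 203.93 / 111195 × 3600 = 6.602″.

Δφ = 6.6″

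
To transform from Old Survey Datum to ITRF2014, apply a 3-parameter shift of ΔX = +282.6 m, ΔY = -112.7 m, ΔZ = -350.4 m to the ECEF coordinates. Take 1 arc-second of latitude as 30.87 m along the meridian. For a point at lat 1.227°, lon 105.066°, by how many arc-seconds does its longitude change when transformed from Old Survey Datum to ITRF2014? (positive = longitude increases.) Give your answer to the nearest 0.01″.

Δλ = -7.89″

sin φ = 0.021414, cos φ = 0.999771, sin λ = 0.965627, cos λ = -0.259932.
East component: ΔE = −sin λ·ΔX + cos λ·ΔY = −(0.965627)(282.6) + (-0.259932)(-112.7) = -243.59 m.
1° of latitude spans 3600 × 30.87 = 111132 m; at latitude φ, 1° of longitude spans that × cos φ = 111106.5 m, so Δλ = -243.59 / 111106.5 × 3600 = -7.893″.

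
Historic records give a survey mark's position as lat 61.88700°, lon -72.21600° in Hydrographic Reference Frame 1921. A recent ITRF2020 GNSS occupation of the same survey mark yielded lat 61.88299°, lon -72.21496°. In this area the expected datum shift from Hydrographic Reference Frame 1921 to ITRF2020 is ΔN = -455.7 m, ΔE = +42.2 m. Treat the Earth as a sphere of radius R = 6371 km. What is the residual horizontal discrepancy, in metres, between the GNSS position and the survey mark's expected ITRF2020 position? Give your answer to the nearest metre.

Observed coordinate differences: Δφ = -0.00401°, Δλ = +0.00104°.
Converting to metres (1° lat = 111195 m, cos φ = 0.471212): observed ΔN = -445.9 m, observed ΔE = 54.5 m.
Subtracting the expected shift leaves a residual of -445.9 − (-455.7) = 9.8 m north and 54.5 − (42.2) = 12.3 m east.
Residual distance = √(9.8² + 12.3²) = 15.7 m.

16 m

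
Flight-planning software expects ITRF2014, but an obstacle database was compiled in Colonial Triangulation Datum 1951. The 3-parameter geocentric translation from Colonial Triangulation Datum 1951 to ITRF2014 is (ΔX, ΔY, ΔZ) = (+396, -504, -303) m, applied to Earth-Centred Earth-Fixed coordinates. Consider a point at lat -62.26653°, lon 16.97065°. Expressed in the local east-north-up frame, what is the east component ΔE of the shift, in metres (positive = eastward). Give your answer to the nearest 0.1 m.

The local east axis at (φ, λ) is (−sin λ, cos λ, 0), so ΔE = −sin(16.97065°)·396 + cos(16.97065°)·(-504) = -597.64 m.

ΔE = -597.6 m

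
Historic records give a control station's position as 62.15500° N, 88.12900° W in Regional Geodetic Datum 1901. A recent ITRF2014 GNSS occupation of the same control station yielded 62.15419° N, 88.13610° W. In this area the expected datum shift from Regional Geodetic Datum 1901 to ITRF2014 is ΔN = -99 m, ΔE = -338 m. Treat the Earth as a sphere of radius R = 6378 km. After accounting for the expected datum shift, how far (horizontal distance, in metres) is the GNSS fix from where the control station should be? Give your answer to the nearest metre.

32 m

Observed coordinate differences: Δφ = -0.00081°, Δλ = -0.00710°.
Converting to metres (1° lat = 111317 m, cos φ = 0.467081): observed ΔN = -90.2 m, observed ΔE = -369.2 m.
Subtracting the expected shift leaves a residual of -90.2 − (-99) = 8.8 m north and -369.2 − (-338) = -31.2 m east.
Residual distance = √(8.8² + (-31.2)²) = 32.4 m.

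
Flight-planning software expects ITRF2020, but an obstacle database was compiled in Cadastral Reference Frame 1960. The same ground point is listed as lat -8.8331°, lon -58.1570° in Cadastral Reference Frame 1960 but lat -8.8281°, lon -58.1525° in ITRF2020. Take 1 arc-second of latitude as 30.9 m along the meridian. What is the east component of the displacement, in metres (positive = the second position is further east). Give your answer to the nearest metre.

ΔE = 495 m

Δφ = -8.8281° − -8.8331° = +0.0050°; Δλ = -58.1525° − -58.1570° = +0.0045°.
1° of latitude = 3600 × 30.90 = 111240 m.
ΔN = Δφ × 111240 = 556.2 m; ΔE = Δλ × 111240 × cos(-8.8331°) = +0.0045 × 111240 × 0.988140 = 494.6 m.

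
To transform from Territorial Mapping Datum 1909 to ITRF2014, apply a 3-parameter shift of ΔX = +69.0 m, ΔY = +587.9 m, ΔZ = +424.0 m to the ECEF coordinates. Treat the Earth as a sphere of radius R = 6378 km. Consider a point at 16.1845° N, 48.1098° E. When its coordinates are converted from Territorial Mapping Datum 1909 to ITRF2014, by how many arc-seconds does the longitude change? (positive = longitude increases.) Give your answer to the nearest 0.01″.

Δλ = 11.49″

sin φ = 0.278731, cos φ = 0.960369, sin λ = 0.744426, cos λ = 0.667705.
East component: ΔE = −sin λ·ΔX + cos λ·ΔY = −(0.744426)(69.0) + (0.667705)(587.9) = 341.18 m.
1° of latitude spans πR/180 = 111317 m; at latitude φ, 1° of longitude spans that × cos φ = 106905.5 m, so Δλ = 341.18 / 106905.5 × 3600 = 11.489″.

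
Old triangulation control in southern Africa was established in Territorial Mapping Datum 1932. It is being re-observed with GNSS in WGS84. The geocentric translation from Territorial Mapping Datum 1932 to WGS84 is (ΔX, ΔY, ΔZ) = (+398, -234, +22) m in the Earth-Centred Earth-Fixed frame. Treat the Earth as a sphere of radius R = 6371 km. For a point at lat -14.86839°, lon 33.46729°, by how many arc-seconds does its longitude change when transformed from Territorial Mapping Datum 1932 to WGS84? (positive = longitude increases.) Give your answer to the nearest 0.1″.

sin φ = -0.256600, cos φ = 0.966518, sin λ = 0.551461, cos λ = 0.834201.
East component: ΔE = −sin λ·ΔX + cos λ·ΔY = −(0.551461)(398) + (0.834201)(-234) = -414.68 m.
1° of latitude spans πR/180 = 111195 m; at latitude φ, 1° of longitude spans that × cos φ = 107471.9 m, so Δλ = -414.68 / 107471.9 × 3600 = -13.891″.

Δλ = -13.9″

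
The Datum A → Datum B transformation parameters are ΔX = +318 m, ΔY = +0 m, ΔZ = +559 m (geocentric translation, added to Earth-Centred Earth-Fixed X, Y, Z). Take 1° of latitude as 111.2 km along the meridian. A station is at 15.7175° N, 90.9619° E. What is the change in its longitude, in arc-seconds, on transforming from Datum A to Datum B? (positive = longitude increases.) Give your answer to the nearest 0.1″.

Δλ = -10.7″

sin φ = 0.270894, cos φ = 0.962609, sin λ = 0.999859, cos λ = -0.016788.
East component: ΔE = −sin λ·ΔX + cos λ·ΔY = −(0.999859)(318) + (-0.016788)(0) = -317.96 m.
1° of latitude spans 111200 m; at latitude φ, 1° of longitude spans that × cos φ = 107042.1 m, so Δλ = -317.96 / 107042.1 × 3600 = -10.693″.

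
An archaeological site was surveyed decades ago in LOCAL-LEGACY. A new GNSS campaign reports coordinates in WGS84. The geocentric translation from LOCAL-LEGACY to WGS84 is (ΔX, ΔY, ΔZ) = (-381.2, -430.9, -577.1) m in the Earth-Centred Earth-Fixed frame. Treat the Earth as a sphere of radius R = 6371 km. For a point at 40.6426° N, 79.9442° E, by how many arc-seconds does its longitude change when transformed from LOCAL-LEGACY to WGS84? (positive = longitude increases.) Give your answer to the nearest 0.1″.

sin φ = 0.651339, cos φ = 0.758787, sin λ = 0.984638, cos λ = 0.174607.
East component: ΔE = −sin λ·ΔX + cos λ·ΔY = −(0.984638)(-381.2) + (0.174607)(-430.9) = 300.11 m.
1° of latitude spans πR/180 = 111195 m; at latitude φ, 1° of longitude spans that × cos φ = 84373.3 m, so Δλ = 300.11 / 84373.3 × 3600 = 12.805″.

Δλ = 12.8″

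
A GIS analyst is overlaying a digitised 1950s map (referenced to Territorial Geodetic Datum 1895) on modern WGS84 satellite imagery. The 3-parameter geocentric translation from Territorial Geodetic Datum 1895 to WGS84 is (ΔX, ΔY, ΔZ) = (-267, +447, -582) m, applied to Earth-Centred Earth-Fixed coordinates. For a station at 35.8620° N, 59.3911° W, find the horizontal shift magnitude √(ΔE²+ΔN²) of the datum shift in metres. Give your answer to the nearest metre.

The local east axis at (φ, λ) is (−sin λ, cos λ, 0), so ΔE = −sin(-59.3911°)·(-267) + cos(-59.3911°)·447 = -2.20 m.
The local north axis is (−sin φ cos λ, −sin φ sin λ, cos φ), giving ΔN = 79.644 + 225.380 − 471.670 = -166.65 m.
Horizontal magnitude = √(ΔE² + ΔN²) = √((-2.20)² + (-166.65)²) = 166.66 m.

167 m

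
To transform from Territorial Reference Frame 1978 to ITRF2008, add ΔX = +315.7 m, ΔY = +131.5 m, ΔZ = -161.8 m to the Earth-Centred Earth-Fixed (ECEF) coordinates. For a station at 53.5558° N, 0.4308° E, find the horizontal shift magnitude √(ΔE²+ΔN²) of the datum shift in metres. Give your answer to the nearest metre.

374 m

The local east axis at (φ, λ) is (−sin λ, cos λ, 0), so ΔE = −sin(0.4308°)·315.7 + cos(0.4308°)·131.5 = 129.12 m.
The local north axis is (−sin φ cos λ, −sin φ sin λ, cos φ), giving ΔN = -253.953 − 0.795 − 96.116 = -350.86 m.
Horizontal magnitude = √(ΔE² + ΔN²) = √(129.12² + (-350.86)²) = 373.87 m.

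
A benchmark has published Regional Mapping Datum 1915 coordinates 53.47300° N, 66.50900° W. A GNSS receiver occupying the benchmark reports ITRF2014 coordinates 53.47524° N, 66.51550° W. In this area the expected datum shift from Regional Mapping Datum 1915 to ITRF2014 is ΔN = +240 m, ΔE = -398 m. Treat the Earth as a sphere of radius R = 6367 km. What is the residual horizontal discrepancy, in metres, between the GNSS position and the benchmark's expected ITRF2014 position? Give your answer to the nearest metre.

33 m

Observed coordinate differences: Δφ = +0.00224°, Δλ = -0.00650°.
Converting to metres (1° lat = 111125 m, cos φ = 0.595202): observed ΔN = 248.9 m, observed ΔE = -429.9 m.
Subtracting the expected shift leaves a residual of 248.9 − (240) = 8.9 m north and -429.9 − (-398) = -31.9 m east.
Residual distance = √(8.9² + (-31.9)²) = 33.1 m.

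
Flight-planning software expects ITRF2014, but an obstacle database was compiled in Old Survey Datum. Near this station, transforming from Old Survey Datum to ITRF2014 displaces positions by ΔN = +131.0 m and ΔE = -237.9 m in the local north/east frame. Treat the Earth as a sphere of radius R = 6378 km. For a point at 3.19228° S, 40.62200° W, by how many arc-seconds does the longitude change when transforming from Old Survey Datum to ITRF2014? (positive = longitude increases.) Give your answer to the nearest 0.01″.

Δλ = -7.71″

At latitude -3.19228°, cos φ = 0.998448.
One radian of longitude at latitude φ spans R cos φ, so Δλ = ΔE / (R cos φ) = -237.9 / (6378000 × 0.998448) = -3.7358e-05 rad = -7.706″.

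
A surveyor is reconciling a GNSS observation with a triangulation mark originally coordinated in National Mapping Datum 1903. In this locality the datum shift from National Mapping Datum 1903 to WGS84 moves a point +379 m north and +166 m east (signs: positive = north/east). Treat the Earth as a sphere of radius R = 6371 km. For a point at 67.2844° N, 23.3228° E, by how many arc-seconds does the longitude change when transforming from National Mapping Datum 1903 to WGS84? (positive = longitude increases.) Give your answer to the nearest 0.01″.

At latitude 67.2844°, cos φ = 0.386157.
One radian of longitude at latitude φ spans R cos φ, so Δλ = ΔE / (R cos φ) = 166.0 / (6371000 × 0.386157) = 6.7474e-05 rad = 13.918″.

Δλ = 13.92″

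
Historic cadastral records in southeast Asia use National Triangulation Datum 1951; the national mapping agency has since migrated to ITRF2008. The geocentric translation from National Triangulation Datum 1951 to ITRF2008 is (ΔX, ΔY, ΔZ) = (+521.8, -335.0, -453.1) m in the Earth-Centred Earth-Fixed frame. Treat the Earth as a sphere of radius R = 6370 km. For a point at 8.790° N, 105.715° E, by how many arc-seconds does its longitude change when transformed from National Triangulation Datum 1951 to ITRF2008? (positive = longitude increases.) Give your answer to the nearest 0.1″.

Δλ = -13.5″

sin φ = 0.152813, cos φ = 0.988255, sin λ = 0.962621, cos λ = -0.270852.
East component: ΔE = −sin λ·ΔX + cos λ·ΔY = −(0.962621)(521.8) + (-0.270852)(-335.0) = -411.56 m.
1° of latitude spans πR/180 = 111177 m; at latitude φ, 1° of longitude spans that × cos φ = 109871.7 m, so Δλ = -411.56 / 109871.7 × 3600 = -13.485″.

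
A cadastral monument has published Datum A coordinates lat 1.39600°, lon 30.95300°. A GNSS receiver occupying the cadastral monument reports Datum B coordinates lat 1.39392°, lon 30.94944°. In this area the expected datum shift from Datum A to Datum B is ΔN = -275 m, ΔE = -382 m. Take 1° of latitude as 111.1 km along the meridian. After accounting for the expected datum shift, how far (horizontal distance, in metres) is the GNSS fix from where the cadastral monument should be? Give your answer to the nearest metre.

Observed coordinate differences: Δφ = -0.00208°, Δλ = -0.00356°.
Converting to metres (1° lat = 111100 m, cos φ = 0.999703): observed ΔN = -231.1 m, observed ΔE = -395.4 m.
Subtracting the expected shift leaves a residual of -231.1 − (-275) = 43.9 m north and -395.4 − (-382) = -13.4 m east.
Residual distance = √(43.9² + (-13.4)²) = 45.9 m.

46 m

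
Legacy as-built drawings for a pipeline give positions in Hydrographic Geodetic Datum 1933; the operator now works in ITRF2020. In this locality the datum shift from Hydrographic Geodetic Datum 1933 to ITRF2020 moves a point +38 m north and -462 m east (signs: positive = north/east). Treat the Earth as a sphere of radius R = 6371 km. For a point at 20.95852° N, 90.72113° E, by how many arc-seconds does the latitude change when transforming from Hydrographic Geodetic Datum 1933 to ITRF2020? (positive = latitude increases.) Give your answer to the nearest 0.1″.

Δφ = 1.2″

On a sphere of radius R, 1 rad of latitude = R, so Δφ = ΔN / R = 38.0 / 6371000 = 5.9645e-06 rad = 1.230″.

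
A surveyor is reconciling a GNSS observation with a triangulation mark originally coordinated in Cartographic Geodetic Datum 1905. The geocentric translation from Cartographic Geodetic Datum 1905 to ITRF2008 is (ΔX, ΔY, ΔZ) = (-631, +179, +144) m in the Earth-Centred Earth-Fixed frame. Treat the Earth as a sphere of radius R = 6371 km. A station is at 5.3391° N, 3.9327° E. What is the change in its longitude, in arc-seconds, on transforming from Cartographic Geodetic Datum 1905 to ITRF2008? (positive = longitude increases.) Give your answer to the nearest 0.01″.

Δλ = 7.21″

sin φ = 0.093050, cos φ = 0.995661, sin λ = 0.068585, cos λ = 0.997645.
East component: ΔE = −sin λ·ΔX + cos λ·ΔY = −(0.068585)(-631) + (0.997645)(179) = 221.86 m.
1° of latitude spans πR/180 = 111195 m; at latitude φ, 1° of longitude spans that × cos φ = 110712.5 m, so Δλ = 221.86 / 110712.5 × 3600 = 7.214″.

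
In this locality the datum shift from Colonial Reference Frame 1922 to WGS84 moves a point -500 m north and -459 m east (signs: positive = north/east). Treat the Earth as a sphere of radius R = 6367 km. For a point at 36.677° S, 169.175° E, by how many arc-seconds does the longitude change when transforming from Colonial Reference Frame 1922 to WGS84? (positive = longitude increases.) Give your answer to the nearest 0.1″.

At latitude -36.677°, cos φ = 0.802015.
One radian of longitude at latitude φ spans R cos φ, so Δλ = ΔE / (R cos φ) = -459.0 / (6367000 × 0.802015) = -8.9887e-05 rad = -18.540″.

Δλ = -18.5″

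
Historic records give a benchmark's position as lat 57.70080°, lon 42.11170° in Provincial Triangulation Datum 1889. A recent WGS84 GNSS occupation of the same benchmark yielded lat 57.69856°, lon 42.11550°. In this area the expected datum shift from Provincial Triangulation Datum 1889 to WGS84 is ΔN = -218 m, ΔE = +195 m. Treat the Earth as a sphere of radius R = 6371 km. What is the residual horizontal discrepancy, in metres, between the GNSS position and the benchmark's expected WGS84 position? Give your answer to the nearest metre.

44 m

Observed coordinate differences: Δφ = -0.00224°, Δλ = +0.00380°.
Converting to metres (1° lat = 111195 m, cos φ = 0.534341): observed ΔN = -249.1 m, observed ΔE = 225.8 m.
Subtracting the expected shift leaves a residual of -249.1 − (-218) = -31.1 m north and 225.8 − (195) = 30.8 m east.
Residual distance = √((-31.1)² + 30.8²) = 43.7 m.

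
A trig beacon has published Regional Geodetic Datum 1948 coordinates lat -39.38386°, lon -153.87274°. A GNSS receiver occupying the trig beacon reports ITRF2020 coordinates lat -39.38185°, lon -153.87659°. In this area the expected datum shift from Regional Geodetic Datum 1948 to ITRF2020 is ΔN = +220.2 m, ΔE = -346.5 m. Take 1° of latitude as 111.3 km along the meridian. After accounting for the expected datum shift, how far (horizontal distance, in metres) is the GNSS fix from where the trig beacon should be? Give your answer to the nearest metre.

16 m

Observed coordinate differences: Δφ = +0.00201°, Δλ = -0.00385°.
Converting to metres (1° lat = 111300 m, cos φ = 0.772912): observed ΔN = 223.7 m, observed ΔE = -331.2 m.
Subtracting the expected shift leaves a residual of 223.7 − (220.2) = 3.5 m north and -331.2 − (-346.5) = 15.3 m east.
Residual distance = √(3.5² + 15.3²) = 15.7 m.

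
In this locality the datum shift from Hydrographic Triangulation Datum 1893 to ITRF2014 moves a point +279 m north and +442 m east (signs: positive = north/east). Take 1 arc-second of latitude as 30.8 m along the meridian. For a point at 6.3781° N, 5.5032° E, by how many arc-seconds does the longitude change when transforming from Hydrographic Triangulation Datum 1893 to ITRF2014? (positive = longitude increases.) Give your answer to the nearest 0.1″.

At latitude 6.3781°, cos φ = 0.993810.
1″ of longitude at this latitude = 30.80 × cos φ = 30.6094 m, so Δλ = 442.0 / 30.6094 = 14.440″.

Δλ = 14.4″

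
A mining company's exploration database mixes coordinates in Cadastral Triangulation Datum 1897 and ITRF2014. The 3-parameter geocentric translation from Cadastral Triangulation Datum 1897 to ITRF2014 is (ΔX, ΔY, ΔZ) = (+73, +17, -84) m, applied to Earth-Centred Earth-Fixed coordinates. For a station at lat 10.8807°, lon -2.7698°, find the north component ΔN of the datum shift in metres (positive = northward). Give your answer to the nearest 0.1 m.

ΔN = -96.1 m

At φ = 10.8807°, λ = -2.7698°: sin φ = 0.188765, cos φ = 0.982022, sin λ = -0.048323, cos λ = 0.998832.
ΔN = −sin φ cos λ·ΔX − sin φ sin λ·ΔY + cos φ·ΔZ = −(0.188765)(0.998832)(73) − (0.188765)(-0.048323)(17) + (0.982022)(-84) = -96.10 m.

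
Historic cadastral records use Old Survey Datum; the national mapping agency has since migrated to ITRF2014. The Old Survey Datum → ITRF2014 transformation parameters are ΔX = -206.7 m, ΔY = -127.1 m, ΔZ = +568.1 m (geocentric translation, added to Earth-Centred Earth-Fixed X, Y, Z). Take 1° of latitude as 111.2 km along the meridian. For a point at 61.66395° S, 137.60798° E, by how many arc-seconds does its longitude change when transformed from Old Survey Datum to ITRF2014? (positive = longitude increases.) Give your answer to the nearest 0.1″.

Δλ = 15.9″

sin φ = -0.880179, cos φ = 0.474642, sin λ = 0.674200, cos λ = -0.738549.
East component: ΔE = −sin λ·ΔX + cos λ·ΔY = −(0.674200)(-206.7) + (-0.738549)(-127.1) = 233.23 m.
1° of latitude spans 111200 m; at latitude φ, 1° of longitude spans that × cos φ = 52780.2 m, so Δλ = 233.23 / 52780.2 × 3600 = 15.908″.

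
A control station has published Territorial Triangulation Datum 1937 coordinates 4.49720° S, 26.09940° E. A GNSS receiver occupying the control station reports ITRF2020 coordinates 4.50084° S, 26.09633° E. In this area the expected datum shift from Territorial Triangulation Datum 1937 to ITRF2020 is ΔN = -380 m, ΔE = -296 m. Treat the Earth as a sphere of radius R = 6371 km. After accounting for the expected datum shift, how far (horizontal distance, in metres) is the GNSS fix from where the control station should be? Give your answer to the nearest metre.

Observed coordinate differences: Δφ = -0.00364°, Δλ = -0.00307°.
Converting to metres (1° lat = 111195 m, cos φ = 0.996921): observed ΔN = -404.7 m, observed ΔE = -340.3 m.
Subtracting the expected shift leaves a residual of -404.7 − (-380) = -24.7 m north and -340.3 − (-296) = -44.3 m east.
Residual distance = √((-24.7)² + (-44.3)²) = 50.8 m.

51 m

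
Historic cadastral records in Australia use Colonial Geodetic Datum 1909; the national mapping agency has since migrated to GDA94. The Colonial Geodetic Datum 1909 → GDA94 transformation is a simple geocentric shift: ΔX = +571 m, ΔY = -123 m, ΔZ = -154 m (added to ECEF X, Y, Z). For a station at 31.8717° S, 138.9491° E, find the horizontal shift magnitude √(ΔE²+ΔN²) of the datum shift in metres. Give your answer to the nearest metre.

490 m

The local east axis at (φ, λ) is (−sin λ, cos λ, 0), so ΔE = −sin(138.9491°)·571 + cos(138.9491°)·(-123) = -282.23 m.
The local north axis is (−sin φ cos λ, −sin φ sin λ, cos φ), giving ΔN = -227.368 − 42.652 − 130.782 = -400.80 m.
Horizontal magnitude = √(ΔE² + ΔN²) = √((-282.23)² + (-400.80)²) = 490.20 m.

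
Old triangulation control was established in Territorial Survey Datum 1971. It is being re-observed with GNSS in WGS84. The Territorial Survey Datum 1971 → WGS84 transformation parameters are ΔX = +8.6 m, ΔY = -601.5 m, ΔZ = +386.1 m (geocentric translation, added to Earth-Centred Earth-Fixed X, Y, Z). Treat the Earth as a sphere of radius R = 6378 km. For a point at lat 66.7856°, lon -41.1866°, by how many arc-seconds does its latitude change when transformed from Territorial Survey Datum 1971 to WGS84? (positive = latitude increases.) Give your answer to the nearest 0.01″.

sin φ = 0.919036, cos φ = 0.394173, sin λ = -0.658513, cos λ = 0.752569.
North component: ΔN = −sin φ cos λ·ΔX − sin φ sin λ·ΔY + cos φ·ΔZ = −(0.919036)(0.752569)(8.6) − (0.919036)(-0.658513)(-601.5) + (0.394173)(386.1) = -217.78 m.
1° of latitude spans πR/180 = 111317 m, so Δφ = -217.78 / 111317 × 3600 = -7.043″.

Δφ = -7.04″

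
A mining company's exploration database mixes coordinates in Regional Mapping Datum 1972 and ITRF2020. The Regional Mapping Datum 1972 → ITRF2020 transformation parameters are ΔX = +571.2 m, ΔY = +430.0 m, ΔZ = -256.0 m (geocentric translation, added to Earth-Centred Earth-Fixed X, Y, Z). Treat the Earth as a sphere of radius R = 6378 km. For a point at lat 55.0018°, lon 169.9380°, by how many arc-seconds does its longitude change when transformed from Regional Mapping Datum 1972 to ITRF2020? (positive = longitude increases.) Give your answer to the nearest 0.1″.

sin φ = 0.819170, cos φ = 0.573551, sin λ = 0.174714, cos λ = -0.984619.
East component: ΔE = −sin λ·ΔX + cos λ·ΔY = −(0.174714)(571.2) + (-0.984619)(430.0) = -523.18 m.
1° of latitude spans πR/180 = 111317 m; at latitude φ, 1° of longitude spans that × cos φ = 63846.0 m, so Δλ = -523.18 / 63846.0 × 3600 = -29.500″.

Δλ = -29.5″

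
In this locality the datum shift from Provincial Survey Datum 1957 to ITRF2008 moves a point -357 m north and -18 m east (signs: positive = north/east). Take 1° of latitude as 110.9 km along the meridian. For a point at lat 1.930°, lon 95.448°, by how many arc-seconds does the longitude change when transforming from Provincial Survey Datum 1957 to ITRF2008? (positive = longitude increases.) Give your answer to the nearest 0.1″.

At latitude 1.930°, cos φ = 0.999433.
1° of longitude at this latitude = 110.9 × cos φ = 110.84 km, so Δλ = -18.0 / 110837.1 = -0.0001624° = -0.585″.

Δλ = -0.6″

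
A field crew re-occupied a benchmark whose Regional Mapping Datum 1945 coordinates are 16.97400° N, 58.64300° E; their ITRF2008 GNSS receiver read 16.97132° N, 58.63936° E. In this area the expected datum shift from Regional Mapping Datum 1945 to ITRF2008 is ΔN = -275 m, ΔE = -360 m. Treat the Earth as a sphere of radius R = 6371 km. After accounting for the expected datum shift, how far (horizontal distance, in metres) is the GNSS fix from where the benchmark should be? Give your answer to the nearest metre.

36 m

Observed coordinate differences: Δφ = -0.00268°, Δλ = -0.00364°.
Converting to metres (1° lat = 111195 m, cos φ = 0.956437): observed ΔN = -298.0 m, observed ΔE = -387.1 m.
Subtracting the expected shift leaves a residual of -298.0 − (-275) = -23.0 m north and -387.1 − (-360) = -27.1 m east.
Residual distance = √((-23.0)² + (-27.1)²) = 35.6 m.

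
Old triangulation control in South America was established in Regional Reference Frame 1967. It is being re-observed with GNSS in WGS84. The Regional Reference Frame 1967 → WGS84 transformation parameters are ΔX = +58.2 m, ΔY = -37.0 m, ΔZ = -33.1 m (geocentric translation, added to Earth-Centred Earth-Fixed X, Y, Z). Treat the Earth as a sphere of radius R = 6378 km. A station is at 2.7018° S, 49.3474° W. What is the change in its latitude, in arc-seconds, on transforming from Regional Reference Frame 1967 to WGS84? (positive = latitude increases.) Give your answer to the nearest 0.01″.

Δφ = -0.97″

sin φ = -0.047138, cos φ = 0.998888, sin λ = -0.758674, cos λ = 0.651471.
North component: ΔN = −sin φ cos λ·ΔX − sin φ sin λ·ΔY + cos φ·ΔZ = −(-0.047138)(0.651471)(58.2) − (-0.047138)(-0.758674)(-37.0) + (0.998888)(-33.1) = -29.95 m.
1° of latitude spans πR/180 = 111317 m, so Δφ = -29.95 / 111317 × 3600 = -0.969″.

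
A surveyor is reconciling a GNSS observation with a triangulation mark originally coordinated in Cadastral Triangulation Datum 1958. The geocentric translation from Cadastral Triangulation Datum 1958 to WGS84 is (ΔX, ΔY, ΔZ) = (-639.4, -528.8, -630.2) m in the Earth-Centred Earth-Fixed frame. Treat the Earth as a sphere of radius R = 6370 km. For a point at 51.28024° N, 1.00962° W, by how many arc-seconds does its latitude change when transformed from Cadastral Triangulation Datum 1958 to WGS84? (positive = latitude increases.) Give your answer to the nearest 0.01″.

sin φ = 0.780215, cos φ = 0.625512, sin λ = -0.017620, cos λ = 0.999845.
North component: ΔN = −sin φ cos λ·ΔX − sin φ sin λ·ΔY + cos φ·ΔZ = −(0.780215)(0.999845)(-639.4) − (0.780215)(-0.017620)(-528.8) + (0.625512)(-630.2) = 97.32 m.
1° of latitude spans πR/180 = 111177 m, so Δφ = 97.32 / 111177 × 3600 = 3.151″.

Δφ = 3.15″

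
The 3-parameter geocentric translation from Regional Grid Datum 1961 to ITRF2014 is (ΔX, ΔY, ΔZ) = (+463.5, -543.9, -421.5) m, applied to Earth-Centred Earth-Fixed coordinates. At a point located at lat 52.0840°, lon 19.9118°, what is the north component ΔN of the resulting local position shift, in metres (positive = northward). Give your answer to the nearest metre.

At φ = 52.0840°, λ = 19.9118°: sin φ = 0.788913, cos φ = 0.614506, sin λ = 0.340573, cos λ = 0.940218.
ΔN = −sin φ cos λ·ΔX − sin φ sin λ·ΔY + cos φ·ΔZ = −(0.788913)(0.940218)(463.5) − (0.788913)(0.340573)(-543.9) + (0.614506)(-421.5) = -456.68 m.

ΔN = -457 m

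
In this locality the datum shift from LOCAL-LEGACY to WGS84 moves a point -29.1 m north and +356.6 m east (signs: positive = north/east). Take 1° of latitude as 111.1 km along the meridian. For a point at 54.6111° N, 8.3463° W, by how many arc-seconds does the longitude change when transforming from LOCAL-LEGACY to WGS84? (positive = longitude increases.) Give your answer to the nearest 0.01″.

Δλ = 19.95″

At latitude 54.6111°, cos φ = 0.579123.
1° of longitude at this latitude = 111.1 × cos φ = 64.34 km, so Δλ = 356.6 / 64340.6 = 0.0055424° = 19.953″.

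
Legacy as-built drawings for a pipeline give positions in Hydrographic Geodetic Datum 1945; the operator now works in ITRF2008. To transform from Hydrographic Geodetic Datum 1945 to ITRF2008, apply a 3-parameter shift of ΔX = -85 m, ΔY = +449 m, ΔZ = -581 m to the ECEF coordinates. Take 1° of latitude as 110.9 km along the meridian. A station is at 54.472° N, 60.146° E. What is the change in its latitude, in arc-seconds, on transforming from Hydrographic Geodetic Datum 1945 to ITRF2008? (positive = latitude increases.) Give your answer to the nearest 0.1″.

Δφ = -20.1″

sin φ = 0.813832, cos φ = 0.581101, sin λ = 0.867297, cos λ = 0.497792.
North component: ΔN = −sin φ cos λ·ΔX − sin φ sin λ·ΔY + cos φ·ΔZ = −(0.813832)(0.497792)(-85) − (0.813832)(0.867297)(449) + (0.581101)(-581) = -620.10 m.
1° of latitude spans 110900 m, so Δφ = -620.10 / 110900 × 3600 = -20.130″.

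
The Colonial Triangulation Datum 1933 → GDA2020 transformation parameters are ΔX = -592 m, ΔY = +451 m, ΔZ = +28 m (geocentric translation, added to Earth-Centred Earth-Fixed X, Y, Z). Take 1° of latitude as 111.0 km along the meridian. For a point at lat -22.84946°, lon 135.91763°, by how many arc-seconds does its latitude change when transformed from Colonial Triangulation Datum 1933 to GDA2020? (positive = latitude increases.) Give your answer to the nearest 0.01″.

Δφ = 10.14″

sin φ = -0.388311, cos φ = 0.921528, sin λ = 0.695692, cos λ = -0.718340.
North component: ΔN = −sin φ cos λ·ΔX − sin φ sin λ·ΔY + cos φ·ΔZ = −(-0.388311)(-0.718340)(-592) − (-0.388311)(0.695692)(451) + (0.921528)(28) = 312.77 m.
1° of latitude spans 111000 m, so Δφ = 312.77 / 111000 × 3600 = 10.144″.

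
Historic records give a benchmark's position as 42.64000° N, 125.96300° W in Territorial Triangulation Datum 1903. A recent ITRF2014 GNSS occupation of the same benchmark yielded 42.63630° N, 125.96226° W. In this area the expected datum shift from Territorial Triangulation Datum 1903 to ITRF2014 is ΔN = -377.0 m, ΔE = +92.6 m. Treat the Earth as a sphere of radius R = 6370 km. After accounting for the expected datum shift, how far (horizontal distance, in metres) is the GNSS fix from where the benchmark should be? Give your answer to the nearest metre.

47 m

Observed coordinate differences: Δφ = -0.00370°, Δλ = +0.00074°.
Converting to metres (1° lat = 111177 m, cos φ = 0.735624): observed ΔN = -411.4 m, observed ΔE = 60.5 m.
Subtracting the expected shift leaves a residual of -411.4 − (-377.0) = -34.4 m north and 60.5 − (92.6) = -32.1 m east.
Residual distance = √((-34.4)² + (-32.1)²) = 47.0 m.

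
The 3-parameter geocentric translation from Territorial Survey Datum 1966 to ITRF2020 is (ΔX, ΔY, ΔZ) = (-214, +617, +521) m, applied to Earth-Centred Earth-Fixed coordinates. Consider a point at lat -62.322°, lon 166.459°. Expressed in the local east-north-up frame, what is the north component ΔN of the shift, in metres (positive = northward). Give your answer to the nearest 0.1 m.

The local north axis is (−sin φ cos λ, −sin φ sin λ, cos φ), giving ΔN = 184.244 + 127.934 + 242.006 = 554.18 m.

ΔN = 554.2 m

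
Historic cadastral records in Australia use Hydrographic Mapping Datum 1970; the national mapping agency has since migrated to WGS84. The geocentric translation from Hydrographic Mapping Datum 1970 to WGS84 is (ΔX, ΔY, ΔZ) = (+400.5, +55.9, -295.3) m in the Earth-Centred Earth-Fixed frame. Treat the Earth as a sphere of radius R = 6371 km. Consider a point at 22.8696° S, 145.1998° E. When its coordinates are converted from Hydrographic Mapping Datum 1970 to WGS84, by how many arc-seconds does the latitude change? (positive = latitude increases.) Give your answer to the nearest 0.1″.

sin φ = -0.388635, cos φ = 0.921392, sin λ = 0.570716, cos λ = -0.821147.
North component: ΔN = −sin φ cos λ·ΔX − sin φ sin λ·ΔY + cos φ·ΔZ = −(-0.388635)(-0.821147)(400.5) − (-0.388635)(0.570716)(55.9) + (0.921392)(-295.3) = -387.50 m.
1° of latitude spans πR/180 = 111195 m, so Δφ = -387.50 / 111195 × 3600 = -12.545″.

Δφ = -12.5″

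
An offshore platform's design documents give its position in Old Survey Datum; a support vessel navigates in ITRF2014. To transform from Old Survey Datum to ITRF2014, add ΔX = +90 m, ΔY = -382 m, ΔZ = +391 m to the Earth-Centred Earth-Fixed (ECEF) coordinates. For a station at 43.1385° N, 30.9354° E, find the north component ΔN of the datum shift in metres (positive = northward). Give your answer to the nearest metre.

At φ = 43.1385°, λ = 30.9354°: sin φ = 0.683764, cos φ = 0.729703, sin λ = 0.514071, cos λ = 0.857747.
ΔN = −sin φ cos λ·ΔX − sin φ sin λ·ΔY + cos φ·ΔZ = −(0.683764)(0.857747)(90) − (0.683764)(0.514071)(-382) + (0.729703)(391) = 366.80 m.

ΔN = 367 m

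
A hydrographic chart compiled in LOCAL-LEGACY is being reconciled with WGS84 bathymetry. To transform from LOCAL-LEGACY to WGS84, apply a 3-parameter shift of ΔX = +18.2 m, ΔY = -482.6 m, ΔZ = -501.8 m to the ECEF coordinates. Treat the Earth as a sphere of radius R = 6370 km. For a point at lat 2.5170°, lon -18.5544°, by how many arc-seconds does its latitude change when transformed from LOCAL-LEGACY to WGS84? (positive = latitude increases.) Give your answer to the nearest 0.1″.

Δφ = -16.5″

sin φ = 0.043916, cos φ = 0.999035, sin λ = -0.318205, cos λ = 0.948022.
North component: ΔN = −sin φ cos λ·ΔX − sin φ sin λ·ΔY + cos φ·ΔZ = −(0.043916)(0.948022)(18.2) − (0.043916)(-0.318205)(-482.6) + (0.999035)(-501.8) = -508.82 m.
1° of latitude spans πR/180 = 111177 m, so Δφ = -508.82 / 111177 × 3600 = -16.476″.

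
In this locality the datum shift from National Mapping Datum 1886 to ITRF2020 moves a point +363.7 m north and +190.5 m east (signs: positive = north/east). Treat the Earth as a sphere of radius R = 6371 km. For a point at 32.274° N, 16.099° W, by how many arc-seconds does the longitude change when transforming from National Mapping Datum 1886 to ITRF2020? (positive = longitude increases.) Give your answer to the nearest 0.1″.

At latitude 32.274°, cos φ = 0.845504.
One radian of longitude at latitude φ spans R cos φ, so Δλ = ΔE / (R cos φ) = 190.5 / (6371000 × 0.845504) = 3.5365e-05 rad = 7.295″.

Δλ = 7.3″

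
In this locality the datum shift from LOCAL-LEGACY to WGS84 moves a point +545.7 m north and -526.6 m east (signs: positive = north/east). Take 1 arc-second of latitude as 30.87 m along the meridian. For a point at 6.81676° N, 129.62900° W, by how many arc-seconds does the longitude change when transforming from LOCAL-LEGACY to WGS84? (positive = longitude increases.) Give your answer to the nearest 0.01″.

Δλ = -17.18″

At latitude 6.81676°, cos φ = 0.992931.
1″ of longitude at this latitude = 30.87 × cos φ = 30.6518 m, so Δλ = -526.6 / 30.6518 = -17.180″.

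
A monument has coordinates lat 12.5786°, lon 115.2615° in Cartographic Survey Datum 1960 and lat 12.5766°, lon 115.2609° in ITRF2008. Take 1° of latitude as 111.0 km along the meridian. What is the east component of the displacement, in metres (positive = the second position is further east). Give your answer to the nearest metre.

ΔE = -65 m

Δφ = 12.5766° − 12.5786° = -0.0020°; Δλ = 115.2609° − 115.2615° = -0.0006°.
ΔN = Δφ × 111000 = -222.0 m; ΔE = Δλ × 111000 × cos(12.5786°) = -0.0006 × 111000 × 0.975998 = -65.0 m.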